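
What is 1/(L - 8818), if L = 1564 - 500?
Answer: -1/7754 ≈ -0.00012897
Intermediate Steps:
L = 1064
1/(L - 8818) = 1/(1064 - 8818) = 1/(-7754) = -1/7754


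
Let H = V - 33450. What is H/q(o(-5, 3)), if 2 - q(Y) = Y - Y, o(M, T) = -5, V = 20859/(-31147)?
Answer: -1041888009/62294 ≈ -16725.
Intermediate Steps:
V = -20859/31147 (V = 20859*(-1/31147) = -20859/31147 ≈ -0.66969)
q(Y) = 2 (q(Y) = 2 - (Y - Y) = 2 - 1*0 = 2 + 0 = 2)
H = -1041888009/31147 (H = -20859/31147 - 33450 = -1041888009/31147 ≈ -33451.)
H/q(o(-5, 3)) = -1041888009/31147/2 = -1041888009/31147*½ = -1041888009/62294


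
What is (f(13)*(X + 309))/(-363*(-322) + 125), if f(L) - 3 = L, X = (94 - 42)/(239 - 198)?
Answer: 203536/4797451 ≈ 0.042426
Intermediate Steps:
X = 52/41 ≈ 1.2683
f(L) = 3 + L
(f(13)*(X + 309))/(-363*(-322) + 125) = ((3 + 13)*(52/41 + 309))/(-363*(-322) + 125) = (16*(12721/41))/(116886 + 125) = (203536/41)/117011 = (203536/41)*(1/117011) = 203536/4797451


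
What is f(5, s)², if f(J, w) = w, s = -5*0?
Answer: 0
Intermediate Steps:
s = 0
f(5, s)² = 0² = 0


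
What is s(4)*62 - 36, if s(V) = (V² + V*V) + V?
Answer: 2196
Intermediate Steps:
s(V) = V + 2*V² (s(V) = (V² + V²) + V = 2*V² + V = V + 2*V²)
s(4)*62 - 36 = (4*(1 + 2*4))*62 - 36 = (4*(1 + 8))*62 - 36 = (4*9)*62 - 36 = 36*62 - 36 = 2232 - 36 = 2196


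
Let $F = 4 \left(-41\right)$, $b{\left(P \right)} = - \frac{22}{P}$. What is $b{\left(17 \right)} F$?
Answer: $\frac{3608}{17} \approx 212.24$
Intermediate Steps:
$F = -164$
$b{\left(17 \right)} F = - \frac{22}{17} \left(-164\right) = \left(-22\right) \frac{1}{17} \left(-164\right) = \left(- \frac{22}{17}\right) \left(-164\right) = \frac{3608}{17}$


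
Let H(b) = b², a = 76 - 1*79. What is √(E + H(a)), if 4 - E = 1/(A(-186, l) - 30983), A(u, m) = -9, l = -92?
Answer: √780411489/7748 ≈ 3.6056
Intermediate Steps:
a = -3 (a = 76 - 79 = -3)
E = 123969/30992 (E = 4 - 1/(-9 - 30983) = 4 - 1/(-30992) = 4 - 1*(-1/30992) = 4 + 1/30992 = 123969/30992 ≈ 4.0000)
√(E + H(a)) = √(123969/30992 + (-3)²) = √(123969/30992 + 9) = √(402897/30992) = √780411489/7748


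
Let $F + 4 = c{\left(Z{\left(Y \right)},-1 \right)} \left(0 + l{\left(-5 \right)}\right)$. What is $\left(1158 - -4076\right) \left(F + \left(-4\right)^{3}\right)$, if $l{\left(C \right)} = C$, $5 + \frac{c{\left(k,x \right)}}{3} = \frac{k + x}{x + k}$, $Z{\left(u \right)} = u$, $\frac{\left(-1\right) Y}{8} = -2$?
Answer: $-41872$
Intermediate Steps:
$Y = 16$ ($Y = \left(-8\right) \left(-2\right) = 16$)
$c{\left(k,x \right)} = -12$ ($c{\left(k,x \right)} = -15 + 3 \frac{k + x}{x + k} = -15 + 3 \frac{k + x}{k + x} = -15 + 3 \cdot 1 = -15 + 3 = -12$)
$F = 56$ ($F = -4 - 12 \left(0 - 5\right) = -4 - -60 = -4 + 60 = 56$)
$\left(1158 - -4076\right) \left(F + \left(-4\right)^{3}\right) = \left(1158 - -4076\right) \left(56 + \left(-4\right)^{3}\right) = \left(1158 + 4076\right) \left(56 - 64\right) = 5234 \left(-8\right) = -41872$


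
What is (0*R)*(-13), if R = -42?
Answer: 0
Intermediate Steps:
(0*R)*(-13) = (0*(-42))*(-13) = 0*(-13) = 0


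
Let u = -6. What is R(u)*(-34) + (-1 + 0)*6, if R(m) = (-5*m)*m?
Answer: 6114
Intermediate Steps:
R(m) = -5*m²
R(u)*(-34) + (-1 + 0)*6 = -5*(-6)²*(-34) + (-1 + 0)*6 = -5*36*(-34) - 1*6 = -180*(-34) - 6 = 6120 - 6 = 6114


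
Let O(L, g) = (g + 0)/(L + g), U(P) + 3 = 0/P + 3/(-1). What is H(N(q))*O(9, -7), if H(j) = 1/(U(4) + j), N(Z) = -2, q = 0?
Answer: 7/16 ≈ 0.43750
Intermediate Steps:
U(P) = -6 (U(P) = -3 + (0/P + 3/(-1)) = -3 + (0 + 3*(-1)) = -3 + (0 - 3) = -3 - 3 = -6)
O(L, g) = g/(L + g)
H(j) = 1/(-6 + j)
H(N(q))*O(9, -7) = (-7/(9 - 7))/(-6 - 2) = (-7/2)/(-8) = -(-7)/(8*2) = -⅛*(-7/2) = 7/16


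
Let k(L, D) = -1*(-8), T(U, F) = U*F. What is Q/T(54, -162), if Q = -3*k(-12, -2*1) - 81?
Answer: 35/2916 ≈ 0.012003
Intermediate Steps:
T(U, F) = F*U
k(L, D) = 8
Q = -105 (Q = -3*8 - 81 = -24 - 81 = -105)
Q/T(54, -162) = -105/((-162*54)) = -105/(-8748) = -105*(-1/8748) = 35/2916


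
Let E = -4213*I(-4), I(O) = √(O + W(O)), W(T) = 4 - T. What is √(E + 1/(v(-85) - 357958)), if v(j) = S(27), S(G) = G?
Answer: I*√1079493626370117/357931 ≈ 91.793*I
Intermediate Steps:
I(O) = 2 (I(O) = √(O + (4 - O)) = √4 = 2)
v(j) = 27
E = -8426 (E = -4213*2 = -8426)
√(E + 1/(v(-85) - 357958)) = √(-8426 + 1/(27 - 357958)) = √(-8426 + 1/(-357931)) = √(-8426 - 1/357931) = √(-3015926607/357931) = I*√1079493626370117/357931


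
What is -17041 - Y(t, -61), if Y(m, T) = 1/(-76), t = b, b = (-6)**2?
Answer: -1295115/76 ≈ -17041.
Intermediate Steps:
b = 36
t = 36
Y(m, T) = -1/76
-17041 - Y(t, -61) = -17041 - 1*(-1/76) = -17041 + 1/76 = -1295115/76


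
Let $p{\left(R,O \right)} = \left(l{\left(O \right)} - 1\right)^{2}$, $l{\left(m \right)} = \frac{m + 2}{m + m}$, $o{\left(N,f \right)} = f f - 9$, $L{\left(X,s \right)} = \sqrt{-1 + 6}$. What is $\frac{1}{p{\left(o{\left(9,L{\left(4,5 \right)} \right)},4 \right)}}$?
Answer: $16$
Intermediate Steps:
$L{\left(X,s \right)} = \sqrt{5}$
$o{\left(N,f \right)} = -9 + f^{2}$ ($o{\left(N,f \right)} = f^{2} - 9 = -9 + f^{2}$)
$l{\left(m \right)} = \frac{2 + m}{2 m}$
$p{\left(R,O \right)} = \left(-1 + \frac{2 + O}{2 O}\right)^{2}$ ($p{\left(R,O \right)} = \left(\frac{2 + O}{2 O} - 1\right)^{2} = \left(-1 + \frac{2 + O}{2 O}\right)^{2}$)
$\frac{1}{p{\left(o{\left(9,L{\left(4,5 \right)} \right)},4 \right)}} = \frac{1}{\frac{1}{4} \cdot \frac{1}{16} \left(-2 + 4\right)^{2}} = \frac{1}{\frac{1}{4} \cdot \frac{1}{16} \cdot 2^{2}} = \frac{1}{\frac{1}{4} \cdot \frac{1}{16} \cdot 4} = \frac{1}{\frac{1}{16}} = 16$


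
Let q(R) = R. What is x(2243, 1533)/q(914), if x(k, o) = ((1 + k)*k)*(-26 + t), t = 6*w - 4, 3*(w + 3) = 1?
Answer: -115765716/457 ≈ -2.5332e+5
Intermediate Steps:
w = -8/3 (w = -3 + (⅓)*1 = -3 + ⅓ = -8/3 ≈ -2.6667)
t = -20 (t = 6*(-8/3) - 4 = -16 - 4 = -20)
x(k, o) = -46*k*(1 + k) (x(k, o) = ((1 + k)*k)*(-26 - 20) = (k*(1 + k))*(-46) = -46*k*(1 + k))
x(2243, 1533)/q(914) = -46*2243*(1 + 2243)/914 = -46*2243*2244*(1/914) = -231531432*1/914 = -115765716/457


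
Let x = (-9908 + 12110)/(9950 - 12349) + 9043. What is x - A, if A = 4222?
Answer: 11563377/2399 ≈ 4820.1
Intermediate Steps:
x = 21691955/2399 (x = 2202/(-2399) + 9043 = 2202*(-1/2399) + 9043 = -2202/2399 + 9043 = 21691955/2399 ≈ 9042.1)
x - A = 21691955/2399 - 1*4222 = 21691955/2399 - 4222 = 11563377/2399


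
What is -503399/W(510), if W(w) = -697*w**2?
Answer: 503399/181289700 ≈ 0.0027768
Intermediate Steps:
-503399/W(510) = -503399/((-697*510**2)) = -503399/((-697*260100)) = -503399/(-181289700) = -503399*(-1/181289700) = 503399/181289700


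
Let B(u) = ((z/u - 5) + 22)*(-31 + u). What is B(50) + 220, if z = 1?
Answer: 27169/50 ≈ 543.38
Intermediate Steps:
B(u) = (-31 + u)*(17 + 1/u) (B(u) = ((1/u - 5) + 22)*(-31 + u) = ((-5 + 1/u) + 22)*(-31 + u) = (17 + 1/u)*(-31 + u) = (-31 + u)*(17 + 1/u))
B(50) + 220 = (-526 - 31/50 + 17*50) + 220 = (-526 - 31*1/50 + 850) + 220 = (-526 - 31/50 + 850) + 220 = 16169/50 + 220 = 27169/50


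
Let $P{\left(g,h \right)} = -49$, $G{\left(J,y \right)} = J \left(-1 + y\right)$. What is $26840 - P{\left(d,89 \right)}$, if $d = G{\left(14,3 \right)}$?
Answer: $26889$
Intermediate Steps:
$d = 28$ ($d = 14 \left(-1 + 3\right) = 14 \cdot 2 = 28$)
$26840 - P{\left(d,89 \right)} = 26840 - -49 = 26840 + 49 = 26889$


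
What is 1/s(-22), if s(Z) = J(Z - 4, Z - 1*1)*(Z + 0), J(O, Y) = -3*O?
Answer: -1/1716 ≈ -0.00058275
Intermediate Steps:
s(Z) = Z*(12 - 3*Z) (s(Z) = (-3*(Z - 4))*(Z + 0) = (-3*(-4 + Z))*Z = (12 - 3*Z)*Z = Z*(12 - 3*Z))
1/s(-22) = 1/(3*(-22)*(4 - 1*(-22))) = 1/(3*(-22)*(4 + 22)) = 1/(3*(-22)*26) = 1/(-1716) = -1/1716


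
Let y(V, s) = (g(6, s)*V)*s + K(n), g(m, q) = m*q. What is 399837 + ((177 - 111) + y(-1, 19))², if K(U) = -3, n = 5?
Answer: 4822446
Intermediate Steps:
y(V, s) = -3 + 6*V*s² (y(V, s) = ((6*s)*V)*s - 3 = (6*V*s)*s - 3 = 6*V*s² - 3 = -3 + 6*V*s²)
399837 + ((177 - 111) + y(-1, 19))² = 399837 + ((177 - 111) + (-3 + 6*(-1)*19²))² = 399837 + (66 + (-3 + 6*(-1)*361))² = 399837 + (66 + (-3 - 2166))² = 399837 + (66 - 2169)² = 399837 + (-2103)² = 399837 + 4422609 = 4822446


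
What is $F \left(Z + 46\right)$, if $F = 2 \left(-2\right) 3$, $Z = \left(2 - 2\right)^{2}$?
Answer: $-552$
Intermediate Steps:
$Z = 0$ ($Z = 0^{2} = 0$)
$F = -12$ ($F = \left(-4\right) 3 = -12$)
$F \left(Z + 46\right) = - 12 \left(0 + 46\right) = \left(-12\right) 46 = -552$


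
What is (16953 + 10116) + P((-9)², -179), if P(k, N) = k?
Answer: 27150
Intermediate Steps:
(16953 + 10116) + P((-9)², -179) = (16953 + 10116) + (-9)² = 27069 + 81 = 27150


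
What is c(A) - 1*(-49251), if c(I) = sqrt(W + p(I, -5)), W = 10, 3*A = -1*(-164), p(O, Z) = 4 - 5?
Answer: 49254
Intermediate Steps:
p(O, Z) = -1
A = 164/3 (A = (-1*(-164))/3 = (1/3)*164 = 164/3 ≈ 54.667)
c(I) = 3 (c(I) = sqrt(10 - 1) = sqrt(9) = 3)
c(A) - 1*(-49251) = 3 - 1*(-49251) = 3 + 49251 = 49254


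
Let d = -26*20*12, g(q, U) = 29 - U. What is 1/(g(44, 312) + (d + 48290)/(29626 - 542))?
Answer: -14542/4094361 ≈ -0.0035517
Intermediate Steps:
d = -6240 (d = -520*12 = -6240)
1/(g(44, 312) + (d + 48290)/(29626 - 542)) = 1/((29 - 1*312) + (-6240 + 48290)/(29626 - 542)) = 1/((29 - 312) + 42050/29084) = 1/(-283 + 42050*(1/29084)) = 1/(-283 + 21025/14542) = 1/(-4094361/14542) = -14542/4094361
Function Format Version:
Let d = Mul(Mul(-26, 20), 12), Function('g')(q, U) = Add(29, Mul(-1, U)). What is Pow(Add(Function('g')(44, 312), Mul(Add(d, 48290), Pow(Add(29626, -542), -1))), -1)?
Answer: Rational(-14542, 4094361) ≈ -0.0035517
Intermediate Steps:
d = -6240 (d = Mul(-520, 12) = -6240)
Pow(Add(Function('g')(44, 312), Mul(Add(d, 48290), Pow(Add(29626, -542), -1))), -1) = Pow(Add(Add(29, Mul(-1, 312)), Mul(Add(-6240, 48290), Pow(Add(29626, -542), -1))), -1) = Pow(Add(Add(29, -312), Mul(42050, Pow(29084, -1))), -1) = Pow(Add(-283, Mul(42050, Rational(1, 29084))), -1) = Pow(Add(-283, Rational(21025, 14542)), -1) = Pow(Rational(-4094361, 14542), -1) = Rational(-14542, 4094361)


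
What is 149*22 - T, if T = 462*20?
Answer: -5962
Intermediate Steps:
T = 9240
149*22 - T = 149*22 - 1*9240 = 3278 - 9240 = -5962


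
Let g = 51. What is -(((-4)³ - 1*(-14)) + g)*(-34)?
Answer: 34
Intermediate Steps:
-(((-4)³ - 1*(-14)) + g)*(-34) = -(((-4)³ - 1*(-14)) + 51)*(-34) = -((-64 + 14) + 51)*(-34) = -(-50 + 51)*(-34) = -(-34) = -1*(-34) = 34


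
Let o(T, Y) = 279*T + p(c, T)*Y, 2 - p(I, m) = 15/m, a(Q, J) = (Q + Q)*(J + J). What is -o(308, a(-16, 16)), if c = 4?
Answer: -6462908/77 ≈ -83934.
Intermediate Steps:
a(Q, J) = 4*J*Q (a(Q, J) = (2*Q)*(2*J) = 4*J*Q)
p(I, m) = 2 - 15/m
o(T, Y) = 279*T + Y*(2 - 15/T) (o(T, Y) = 279*T + (2 - 15/T)*Y = 279*T + Y*(2 - 15/T))
-o(308, a(-16, 16)) = -(2*(4*16*(-16)) + 279*308 - 15*4*16*(-16)/308) = -(2*(-1024) + 85932 - 15*(-1024)*1/308) = -(-2048 + 85932 + 3840/77) = -1*6462908/77 = -6462908/77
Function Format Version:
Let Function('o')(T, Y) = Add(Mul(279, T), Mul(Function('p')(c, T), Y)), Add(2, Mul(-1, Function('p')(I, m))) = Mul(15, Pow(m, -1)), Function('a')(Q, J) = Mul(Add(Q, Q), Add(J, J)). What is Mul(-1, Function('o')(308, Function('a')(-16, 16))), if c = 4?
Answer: Rational(-6462908, 77) ≈ -83934.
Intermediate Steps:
Function('a')(Q, J) = Mul(4, J, Q) (Function('a')(Q, J) = Mul(Mul(2, Q), Mul(2, J)) = Mul(4, J, Q))
Function('p')(I, m) = Add(2, Mul(-15, Pow(m, -1))) (Function('p')(I, m) = Add(2, Mul(-1, Mul(15, Pow(m, -1)))) = Add(2, Mul(-15, Pow(m, -1))))
Function('o')(T, Y) = Add(Mul(279, T), Mul(Y, Add(2, Mul(-15, Pow(T, -1))))) (Function('o')(T, Y) = Add(Mul(279, T), Mul(Add(2, Mul(-15, Pow(T, -1))), Y)) = Add(Mul(279, T), Mul(Y, Add(2, Mul(-15, Pow(T, -1))))))
Mul(-1, Function('o')(308, Function('a')(-16, 16))) = Mul(-1, Add(Mul(2, Mul(4, 16, -16)), Mul(279, 308), Mul(-15, Mul(4, 16, -16), Pow(308, -1)))) = Mul(-1, Add(Mul(2, -1024), 85932, Mul(-15, -1024, Rational(1, 308)))) = Mul(-1, Add(-2048, 85932, Rational(3840, 77))) = Mul(-1, Rational(6462908, 77)) = Rational(-6462908, 77)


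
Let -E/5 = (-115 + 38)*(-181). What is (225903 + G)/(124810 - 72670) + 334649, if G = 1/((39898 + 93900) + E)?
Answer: 55934825101511/167142591 ≈ 3.3465e+5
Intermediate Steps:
E = -69685 (E = -5*(-115 + 38)*(-181) = -(-385)*(-181) = -5*13937 = -69685)
G = 1/64113 (G = 1/((39898 + 93900) - 69685) = 1/(133798 - 69685) = 1/64113 ≈ 1.5597e-5)
(225903 + G)/(124810 - 72670) + 334649 = (225903 + 1/64113)/(124810 - 72670) + 334649 = (14483319040/64113)/52140 + 334649 = (14483319040/64113)*(1/52140) + 334649 = 724165952/167142591 + 334649 = 55934825101511/167142591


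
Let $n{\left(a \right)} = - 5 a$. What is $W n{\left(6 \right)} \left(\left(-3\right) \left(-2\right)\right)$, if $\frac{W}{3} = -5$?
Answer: $2700$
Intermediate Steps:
$W = -15$ ($W = 3 \left(-5\right) = -15$)
$W n{\left(6 \right)} \left(\left(-3\right) \left(-2\right)\right) = - 15 \left(\left(-5\right) 6\right) \left(\left(-3\right) \left(-2\right)\right) = \left(-15\right) \left(-30\right) 6 = 450 \cdot 6 = 2700$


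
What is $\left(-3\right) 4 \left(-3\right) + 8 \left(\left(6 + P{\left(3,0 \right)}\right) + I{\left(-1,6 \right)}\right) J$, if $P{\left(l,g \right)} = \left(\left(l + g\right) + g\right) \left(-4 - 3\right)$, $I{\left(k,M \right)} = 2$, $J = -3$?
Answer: $348$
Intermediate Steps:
$P{\left(l,g \right)} = - 14 g - 7 l$ ($P{\left(l,g \right)} = \left(\left(g + l\right) + g\right) \left(-7\right) = \left(l + 2 g\right) \left(-7\right) = - 14 g - 7 l$)
$\left(-3\right) 4 \left(-3\right) + 8 \left(\left(6 + P{\left(3,0 \right)}\right) + I{\left(-1,6 \right)}\right) J = \left(-3\right) 4 \left(-3\right) + 8 \left(\left(6 - 21\right) + 2\right) \left(-3\right) = \left(-12\right) \left(-3\right) + 8 \left(\left(6 + \left(0 - 21\right)\right) + 2\right) \left(-3\right) = 36 + 8 \left(\left(6 - 21\right) + 2\right) \left(-3\right) = 36 + 8 \left(-15 + 2\right) \left(-3\right) = 36 + 8 \left(\left(-13\right) \left(-3\right)\right) = 36 + 8 \cdot 39 = 36 + 312 = 348$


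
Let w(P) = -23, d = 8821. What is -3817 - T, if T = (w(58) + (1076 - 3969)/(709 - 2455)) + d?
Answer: -22028683/1746 ≈ -12617.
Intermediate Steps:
T = 15364201/1746 (T = (-23 + (1076 - 3969)/(709 - 2455)) + 8821 = (-23 - 2893/(-1746)) + 8821 = (-23 - 2893*(-1/1746)) + 8821 = (-23 + 2893/1746) + 8821 = -37265/1746 + 8821 = 15364201/1746 ≈ 8799.7)
-3817 - T = -3817 - 1*15364201/1746 = -3817 - 15364201/1746 = -22028683/1746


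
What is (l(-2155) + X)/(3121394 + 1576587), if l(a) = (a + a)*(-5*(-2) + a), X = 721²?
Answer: 9764791/4697981 ≈ 2.0785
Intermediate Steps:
X = 519841
l(a) = 2*a*(10 + a) (l(a) = (2*a)*(10 + a) = 2*a*(10 + a))
(l(-2155) + X)/(3121394 + 1576587) = (2*(-2155)*(10 - 2155) + 519841)/(3121394 + 1576587) = (2*(-2155)*(-2145) + 519841)/4697981 = (9244950 + 519841)*(1/4697981) = 9764791*(1/4697981) = 9764791/4697981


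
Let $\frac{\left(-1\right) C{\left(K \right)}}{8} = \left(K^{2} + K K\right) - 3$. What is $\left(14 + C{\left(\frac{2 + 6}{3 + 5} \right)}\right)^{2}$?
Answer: $484$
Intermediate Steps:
$C{\left(K \right)} = 24 - 16 K^{2}$ ($C{\left(K \right)} = - 8 \left(\left(K^{2} + K K\right) - 3\right) = - 8 \left(\left(K^{2} + K^{2}\right) - 3\right) = - 8 \left(2 K^{2} - 3\right) = - 8 \left(-3 + 2 K^{2}\right) = 24 - 16 K^{2}$)
$\left(14 + C{\left(\frac{2 + 6}{3 + 5} \right)}\right)^{2} = \left(14 + \left(24 - 16 \left(\frac{2 + 6}{3 + 5}\right)^{2}\right)\right)^{2} = \left(14 + \left(24 - 16 \left(\frac{8}{8}\right)^{2}\right)\right)^{2} = \left(14 + \left(24 - 16 \left(8 \cdot \frac{1}{8}\right)^{2}\right)\right)^{2} = \left(14 + \left(24 - 16 \cdot 1^{2}\right)\right)^{2} = \left(14 + \left(24 - 16\right)\right)^{2} = \left(14 + 8\right)^{2} = 22^{2} = 484$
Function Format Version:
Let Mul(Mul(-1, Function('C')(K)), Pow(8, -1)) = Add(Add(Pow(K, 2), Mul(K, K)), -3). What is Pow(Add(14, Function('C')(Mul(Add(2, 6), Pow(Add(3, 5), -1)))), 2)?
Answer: 484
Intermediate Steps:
Function('C')(K) = Add(24, Mul(-16, Pow(K, 2))) (Function('C')(K) = Mul(-8, Add(Add(Pow(K, 2), Mul(K, K)), -3)) = Mul(-8, Add(Add(Pow(K, 2), Pow(K, 2)), -3)) = Mul(-8, Add(Mul(2, Pow(K, 2)), -3)) = Mul(-8, Add(-3, Mul(2, Pow(K, 2)))) = Add(24, Mul(-16, Pow(K, 2))))
Pow(Add(14, Function('C')(Mul(Add(2, 6), Pow(Add(3, 5), -1)))), 2) = Pow(Add(14, Add(24, Mul(-16, Pow(Mul(Add(2, 6), Pow(Add(3, 5), -1)), 2)))), 2) = Pow(Add(14, Add(24, Mul(-16, Pow(Mul(8, Pow(8, -1)), 2)))), 2) = Pow(Add(14, Add(24, Mul(-16, Pow(Mul(8, Rational(1, 8)), 2)))), 2) = Pow(Add(14, Add(24, Mul(-16, Pow(1, 2)))), 2) = Pow(Add(14, Add(24, Mul(-16, 1))), 2) = Pow(Add(14, Add(24, -16)), 2) = Pow(Add(14, 8), 2) = Pow(22, 2) = 484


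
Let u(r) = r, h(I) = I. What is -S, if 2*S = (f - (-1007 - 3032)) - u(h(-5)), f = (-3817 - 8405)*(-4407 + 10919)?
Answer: 39792810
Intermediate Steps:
f = -79589664 (f = -12222*6512 = -79589664)
S = -39792810 (S = ((-79589664 - (-1007 - 3032)) - 1*(-5))/2 = ((-79589664 - 1*(-4039)) + 5)/2 = ((-79589664 + 4039) + 5)/2 = (-79585625 + 5)/2 = (½)*(-79585620) = -39792810)
-S = -1*(-39792810) = 39792810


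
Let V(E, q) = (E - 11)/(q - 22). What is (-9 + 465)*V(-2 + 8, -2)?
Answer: 95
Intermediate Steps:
V(E, q) = (-11 + E)/(-22 + q)
(-9 + 465)*V(-2 + 8, -2) = (-9 + 465)*((-11 + (-2 + 8))/(-22 - 2)) = 456*((-11 + 6)/(-24)) = 456*(-1/24*(-5)) = 456*(5/24) = 95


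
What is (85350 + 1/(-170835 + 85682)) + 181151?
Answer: 22693359652/85153 ≈ 2.6650e+5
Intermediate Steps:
(85350 + 1/(-170835 + 85682)) + 181151 = (85350 + 1/(-85153)) + 181151 = (85350 - 1/85153) + 181151 = 7267808549/85153 + 181151 = 22693359652/85153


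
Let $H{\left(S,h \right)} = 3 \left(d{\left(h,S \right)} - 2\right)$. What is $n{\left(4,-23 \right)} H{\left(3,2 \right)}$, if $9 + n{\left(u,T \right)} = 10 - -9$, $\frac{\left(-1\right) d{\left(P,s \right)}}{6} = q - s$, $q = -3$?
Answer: $1020$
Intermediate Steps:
$d{\left(P,s \right)} = 18 + 6 s$ ($d{\left(P,s \right)} = - 6 \left(-3 - s\right) = 18 + 6 s$)
$H{\left(S,h \right)} = 48 + 18 S$ ($H{\left(S,h \right)} = 3 \left(\left(18 + 6 S\right) - 2\right) = 3 \left(16 + 6 S\right) = 48 + 18 S$)
$n{\left(u,T \right)} = 10$ ($n{\left(u,T \right)} = -9 + \left(10 - -9\right) = -9 + \left(10 + 9\right) = -9 + 19 = 10$)
$n{\left(4,-23 \right)} H{\left(3,2 \right)} = 10 \left(48 + 18 \cdot 3\right) = 10 \left(48 + 54\right) = 10 \cdot 102 = 1020$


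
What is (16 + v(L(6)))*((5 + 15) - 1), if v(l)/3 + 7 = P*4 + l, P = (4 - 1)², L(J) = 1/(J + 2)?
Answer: 15713/8 ≈ 1964.1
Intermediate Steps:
L(J) = 1/(2 + J)
P = 9 (P = 3² = 9)
v(l) = 87 + 3*l (v(l) = -21 + 3*(9*4 + l) = -21 + 3*(36 + l) = -21 + (108 + 3*l) = 87 + 3*l)
(16 + v(L(6)))*((5 + 15) - 1) = (16 + (87 + 3/(2 + 6)))*((5 + 15) - 1) = (16 + (87 + 3/8))*(20 - 1) = (16 + (87 + 3*(⅛)))*19 = (16 + (87 + 3/8))*19 = (16 + 699/8)*19 = (827/8)*19 = 15713/8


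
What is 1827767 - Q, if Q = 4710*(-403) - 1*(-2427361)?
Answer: 1298536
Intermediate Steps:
Q = 529231 (Q = -1898130 + 2427361 = 529231)
1827767 - Q = 1827767 - 1*529231 = 1827767 - 529231 = 1298536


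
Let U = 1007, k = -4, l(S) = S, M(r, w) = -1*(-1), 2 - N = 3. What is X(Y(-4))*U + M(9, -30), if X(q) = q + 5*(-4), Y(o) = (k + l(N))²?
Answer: 5036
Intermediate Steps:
N = -1 (N = 2 - 1*3 = 2 - 3 = -1)
M(r, w) = 1
Y(o) = 25 (Y(o) = (-4 - 1)² = (-5)² = 25)
X(q) = -20 + q (X(q) = q - 20 = -20 + q)
X(Y(-4))*U + M(9, -30) = (-20 + 25)*1007 + 1 = 5*1007 + 1 = 5035 + 1 = 5036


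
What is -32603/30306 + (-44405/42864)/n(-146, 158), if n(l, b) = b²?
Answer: -1938245039901/1801619127232 ≈ -1.0758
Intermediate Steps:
-32603/30306 + (-44405/42864)/n(-146, 158) = -32603/30306 + (-44405/42864)/(158²) = -32603*1/30306 - 44405*1/42864/24964 = -32603/30306 - 44405/42864*1/24964 = -32603/30306 - 44405/1070056896 = -1938245039901/1801619127232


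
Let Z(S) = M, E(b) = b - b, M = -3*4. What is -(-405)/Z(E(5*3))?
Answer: -135/4 ≈ -33.750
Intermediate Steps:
M = -12
E(b) = 0
Z(S) = -12
-(-405)/Z(E(5*3)) = -(-405)/(-12) = -(-405)*(-1)/12 = -405*1/12 = -135/4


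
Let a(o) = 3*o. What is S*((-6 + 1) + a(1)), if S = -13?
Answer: 26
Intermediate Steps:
S*((-6 + 1) + a(1)) = -13*((-6 + 1) + 3*1) = -13*(-5 + 3) = -13*(-2) = 26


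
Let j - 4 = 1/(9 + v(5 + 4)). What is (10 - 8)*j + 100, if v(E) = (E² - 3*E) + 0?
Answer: 6806/63 ≈ 108.03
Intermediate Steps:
v(E) = E² - 3*E
j = 253/63 (j = 4 + 1/(9 + (5 + 4)*(-3 + (5 + 4))) = 4 + 1/(9 + 9*(-3 + 9)) = 4 + 1/(9 + 9*6) = 4 + 1/(9 + 54) = 4 + 1/63 = 253/63 ≈ 4.0159)
(10 - 8)*j + 100 = (10 - 8)*(253/63) + 100 = 2*(253/63) + 100 = 506/63 + 100 = 6806/63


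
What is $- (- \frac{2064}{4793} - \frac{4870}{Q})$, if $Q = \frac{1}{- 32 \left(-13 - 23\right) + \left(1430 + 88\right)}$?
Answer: $\frac{62322901764}{4793} \approx 1.3003 \cdot 10^{7}$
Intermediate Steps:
$Q = \frac{1}{2670}$ ($Q = \frac{1}{\left(-32\right) \left(-36\right) + 1518} = \frac{1}{1152 + 1518} = \frac{1}{2670} \approx 0.00037453$)
$- (- \frac{2064}{4793} - \frac{4870}{Q}) = - (- \frac{2064}{4793} - 4870 \frac{1}{\frac{1}{2670}}) = - (\left(-2064\right) \frac{1}{4793} - 13002900) = - (- \frac{2064}{4793} - 13002900) = \left(-1\right) \left(- \frac{62322901764}{4793}\right) = \frac{62322901764}{4793}$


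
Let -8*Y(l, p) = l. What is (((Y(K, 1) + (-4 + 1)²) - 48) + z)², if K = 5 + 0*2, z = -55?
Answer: 573049/64 ≈ 8953.9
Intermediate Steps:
K = 5 (K = 5 + 0 = 5)
Y(l, p) = -l/8
(((Y(K, 1) + (-4 + 1)²) - 48) + z)² = (((-⅛*5 + (-4 + 1)²) - 48) - 55)² = (((-5/8 + (-3)²) - 48) - 55)² = (((-5/8 + 9) - 48) - 55)² = ((67/8 - 48) - 55)² = (-317/8 - 55)² = (-757/8)² = 573049/64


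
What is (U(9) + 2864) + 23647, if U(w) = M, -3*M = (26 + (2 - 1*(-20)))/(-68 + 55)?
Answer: 344659/13 ≈ 26512.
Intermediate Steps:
M = 16/13 (M = -(26 + (2 - 1*(-20)))/(3*(-68 + 55)) = -(26 + (2 + 20))/(3*(-13)) = -(26 + 22)*(-1)/(3*13) = -16*(-1)/13 = -⅓*(-48/13) = 16/13 ≈ 1.2308)
U(w) = 16/13
(U(9) + 2864) + 23647 = (16/13 + 2864) + 23647 = 37248/13 + 23647 = 344659/13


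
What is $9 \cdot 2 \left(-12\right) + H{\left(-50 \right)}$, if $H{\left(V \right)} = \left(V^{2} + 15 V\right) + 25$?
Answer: $1559$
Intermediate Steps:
$H{\left(V \right)} = 25 + V^{2} + 15 V$
$9 \cdot 2 \left(-12\right) + H{\left(-50 \right)} = 9 \cdot 2 \left(-12\right) + \left(25 + \left(-50\right)^{2} + 15 \left(-50\right)\right) = 18 \left(-12\right) + \left(25 + 2500 - 750\right) = -216 + 1775 = 1559$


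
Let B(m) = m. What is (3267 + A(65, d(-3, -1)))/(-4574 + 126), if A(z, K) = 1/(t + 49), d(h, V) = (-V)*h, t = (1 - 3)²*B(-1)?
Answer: -18377/25020 ≈ -0.73449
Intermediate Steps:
t = -4 (t = (1 - 3)²*(-1) = (-2)²*(-1) = 4*(-1) = -4)
d(h, V) = -V*h
A(z, K) = 1/45 (A(z, K) = 1/(-4 + 49) = 1/45)
(3267 + A(65, d(-3, -1)))/(-4574 + 126) = (3267 + 1/45)/(-4574 + 126) = (147016/45)/(-4448) = (147016/45)*(-1/4448) = -18377/25020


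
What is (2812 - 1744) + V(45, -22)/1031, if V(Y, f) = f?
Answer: 1101086/1031 ≈ 1068.0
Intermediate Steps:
(2812 - 1744) + V(45, -22)/1031 = (2812 - 1744) - 22/1031 = 1068 - 22*1/1031 = 1068 - 22/1031 = 1101086/1031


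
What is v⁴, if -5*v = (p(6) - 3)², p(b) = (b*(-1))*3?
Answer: 37822859361/625 ≈ 6.0517e+7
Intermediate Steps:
p(b) = -3*b (p(b) = -b*3 = -3*b)
v = -441/5 (v = -(-3*6 - 3)²/5 = -(-18 - 3)²/5 = -⅕*(-21)² = -⅕*441 = -441/5 ≈ -88.200)
v⁴ = (-441/5)⁴ = 37822859361/625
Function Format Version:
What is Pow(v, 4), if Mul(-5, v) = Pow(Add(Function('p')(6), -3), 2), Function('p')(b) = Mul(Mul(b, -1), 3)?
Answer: Rational(37822859361, 625) ≈ 6.0517e+7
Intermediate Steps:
Function('p')(b) = Mul(-3, b) (Function('p')(b) = Mul(Mul(-1, b), 3) = Mul(-3, b))
v = Rational(-441, 5) (v = Mul(Rational(-1, 5), Pow(Add(Mul(-3, 6), -3), 2)) = Mul(Rational(-1, 5), Pow(Add(-18, -3), 2)) = Mul(Rational(-1, 5), Pow(-21, 2)) = Mul(Rational(-1, 5), 441) = Rational(-441, 5) ≈ -88.200)
Pow(v, 4) = Pow(Rational(-441, 5), 4) = Rational(37822859361, 625)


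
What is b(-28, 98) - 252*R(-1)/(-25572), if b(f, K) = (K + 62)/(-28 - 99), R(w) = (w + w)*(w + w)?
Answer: -330292/270637 ≈ -1.2204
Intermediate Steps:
R(w) = 4*w**2 (R(w) = (2*w)*(2*w) = 4*w**2)
b(f, K) = -62/127 - K/127 (b(f, K) = (62 + K)/(-127) = (62 + K)*(-1/127) = -62/127 - K/127)
b(-28, 98) - 252*R(-1)/(-25572) = (-62/127 - 1/127*98) - 1008*(-1)**2/(-25572) = (-62/127 - 98/127) - 1008*(-1/25572) = -160/127 - 252*4*(-1/25572) = -160/127 - 1008*(-1/25572) = -160/127 + 84/2131 = -330292/270637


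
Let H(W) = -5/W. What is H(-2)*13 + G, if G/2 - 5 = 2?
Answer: 93/2 ≈ 46.500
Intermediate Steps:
G = 14 (G = 10 + 2*2 = 10 + 4 = 14)
H(-2)*13 + G = -5/(-2)*13 + 14 = -5*(-½)*13 + 14 = (5/2)*13 + 14 = 65/2 + 14 = 93/2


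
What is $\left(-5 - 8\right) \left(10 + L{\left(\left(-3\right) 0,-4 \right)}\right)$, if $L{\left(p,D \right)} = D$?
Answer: $-78$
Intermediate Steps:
$\left(-5 - 8\right) \left(10 + L{\left(\left(-3\right) 0,-4 \right)}\right) = \left(-5 - 8\right) \left(10 - 4\right) = \left(-5 - 8\right) 6 = \left(-13\right) 6 = -78$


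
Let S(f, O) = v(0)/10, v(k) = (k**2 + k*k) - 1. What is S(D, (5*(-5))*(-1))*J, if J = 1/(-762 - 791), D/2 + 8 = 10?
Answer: 1/15530 ≈ 6.4392e-5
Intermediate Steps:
v(k) = -1 + 2*k**2 (v(k) = (k**2 + k**2) - 1 = 2*k**2 - 1 = -1 + 2*k**2)
D = 4 (D = -16 + 2*10 = -16 + 20 = 4)
S(f, O) = -1/10 (S(f, O) = (-1 + 2*0**2)/10 = (-1 + 2*0)*(1/10) = (-1 + 0)*(1/10) = -1*1/10 = -1/10)
J = -1/1553 (J = 1/(-1553) = -1/1553 ≈ -0.00064391)
S(D, (5*(-5))*(-1))*J = -1/10*(-1/1553) = 1/15530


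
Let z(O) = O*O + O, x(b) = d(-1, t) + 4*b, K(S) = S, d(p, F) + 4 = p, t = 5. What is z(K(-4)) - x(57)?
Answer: -211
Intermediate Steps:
d(p, F) = -4 + p
x(b) = -5 + 4*b (x(b) = (-4 - 1) + 4*b = -5 + 4*b)
z(O) = O + O² (z(O) = O² + O = O + O²)
z(K(-4)) - x(57) = -4*(1 - 4) - (-5 + 4*57) = -4*(-3) - (-5 + 228) = 12 - 1*223 = 12 - 223 = -211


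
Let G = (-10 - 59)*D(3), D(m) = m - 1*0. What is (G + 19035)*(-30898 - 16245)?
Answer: -887608404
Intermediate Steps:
D(m) = m (D(m) = m + 0 = m)
G = -207 (G = (-10 - 59)*3 = -69*3 = -207)
(G + 19035)*(-30898 - 16245) = (-207 + 19035)*(-30898 - 16245) = 18828*(-47143) = -887608404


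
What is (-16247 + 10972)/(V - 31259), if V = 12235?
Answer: 5275/19024 ≈ 0.27728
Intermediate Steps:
(-16247 + 10972)/(V - 31259) = (-16247 + 10972)/(12235 - 31259) = -5275/(-19024) = -5275*(-1/19024) = 5275/19024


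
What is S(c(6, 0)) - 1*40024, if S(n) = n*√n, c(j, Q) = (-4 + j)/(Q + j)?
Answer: -40024 + √3/9 ≈ -40024.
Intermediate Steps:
c(j, Q) = (-4 + j)/(Q + j)
S(n) = n^(3/2)
S(c(6, 0)) - 1*40024 = ((-4 + 6)/(0 + 6))^(3/2) - 1*40024 = (2/6)^(3/2) - 40024 = ((⅙)*2)^(3/2) - 40024 = (⅓)^(3/2) - 40024 = √3/9 - 40024 = -40024 + √3/9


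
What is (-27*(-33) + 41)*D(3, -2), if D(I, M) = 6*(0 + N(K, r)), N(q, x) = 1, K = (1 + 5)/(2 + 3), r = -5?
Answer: 5592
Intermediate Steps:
K = 6/5 ≈ 1.2000
D(I, M) = 6 (D(I, M) = 6*(0 + 1) = 6*1 = 6)
(-27*(-33) + 41)*D(3, -2) = (-27*(-33) + 41)*6 = (891 + 41)*6 = 932*6 = 5592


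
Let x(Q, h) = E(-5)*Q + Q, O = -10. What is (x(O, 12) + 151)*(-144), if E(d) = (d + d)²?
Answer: 123696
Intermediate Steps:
E(d) = 4*d² (E(d) = (2*d)² = 4*d²)
x(Q, h) = 101*Q (x(Q, h) = (4*(-5)²)*Q + Q = (4*25)*Q + Q = 100*Q + Q = 101*Q)
(x(O, 12) + 151)*(-144) = (101*(-10) + 151)*(-144) = (-1010 + 151)*(-144) = -859*(-144) = 123696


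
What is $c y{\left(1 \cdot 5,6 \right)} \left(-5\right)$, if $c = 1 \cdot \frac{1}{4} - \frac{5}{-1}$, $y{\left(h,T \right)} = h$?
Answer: $- \frac{525}{4} \approx -131.25$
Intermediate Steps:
$c = \frac{21}{4}$ ($c = 1 \cdot \frac{1}{4} - -5 = \frac{1}{4} + 5 = \frac{21}{4} \approx 5.25$)
$c y{\left(1 \cdot 5,6 \right)} \left(-5\right) = \frac{21 \cdot 1 \cdot 5}{4} \left(-5\right) = \frac{21}{4} \cdot 5 \left(-5\right) = \frac{105}{4} \left(-5\right) = - \frac{525}{4}$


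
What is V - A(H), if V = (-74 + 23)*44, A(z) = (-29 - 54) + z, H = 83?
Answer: -2244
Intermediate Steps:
A(z) = -83 + z
V = -2244 (V = -51*44 = -2244)
V - A(H) = -2244 - (-83 + 83) = -2244 - 1*0 = -2244 + 0 = -2244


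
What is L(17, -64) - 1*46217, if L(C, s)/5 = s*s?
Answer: -25737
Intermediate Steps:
L(C, s) = 5*s² (L(C, s) = 5*(s*s) = 5*s²)
L(17, -64) - 1*46217 = 5*(-64)² - 1*46217 = 5*4096 - 46217 = 20480 - 46217 = -25737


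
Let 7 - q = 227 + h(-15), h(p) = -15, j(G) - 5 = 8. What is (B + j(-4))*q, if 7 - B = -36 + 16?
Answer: -8200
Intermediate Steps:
j(G) = 13 (j(G) = 5 + 8 = 13)
B = 27 (B = 7 - (-36 + 16) = 7 - 1*(-20) = 7 + 20 = 27)
q = -205 (q = 7 - (227 - 15) = 7 - 1*212 = 7 - 212 = -205)
(B + j(-4))*q = (27 + 13)*(-205) = 40*(-205) = -8200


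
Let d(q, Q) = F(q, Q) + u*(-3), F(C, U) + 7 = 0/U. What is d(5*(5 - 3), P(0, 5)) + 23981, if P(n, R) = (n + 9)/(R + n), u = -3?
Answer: 23983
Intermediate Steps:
F(C, U) = -7 (F(C, U) = -7 + 0/U = -7 + 0 = -7)
P(n, R) = (9 + n)/(R + n)
d(q, Q) = 2 (d(q, Q) = -7 - 3*(-3) = -7 + 9 = 2)
d(5*(5 - 3), P(0, 5)) + 23981 = 2 + 23981 = 23983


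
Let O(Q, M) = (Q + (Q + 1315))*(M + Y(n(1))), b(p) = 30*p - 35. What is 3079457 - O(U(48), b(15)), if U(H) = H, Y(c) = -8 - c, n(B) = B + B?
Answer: 2508002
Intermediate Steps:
n(B) = 2*B
b(p) = -35 + 30*p
O(Q, M) = (-10 + M)*(1315 + 2*Q) (O(Q, M) = (Q + (Q + 1315))*(M + (-8 - 2)) = (Q + (1315 + Q))*(M + (-8 - 1*2)) = (1315 + 2*Q)*(M + (-8 - 2)) = (1315 + 2*Q)*(M - 10) = (1315 + 2*Q)*(-10 + M) = (-10 + M)*(1315 + 2*Q))
3079457 - O(U(48), b(15)) = 3079457 - (-13150 - 20*48 + 1315*(-35 + 30*15) + 2*(-35 + 30*15)*48) = 3079457 - (-13150 - 960 + 1315*(-35 + 450) + 2*(-35 + 450)*48) = 3079457 - (-13150 - 960 + 1315*415 + 2*415*48) = 3079457 - (-13150 - 960 + 545725 + 39840) = 3079457 - 1*571455 = 3079457 - 571455 = 2508002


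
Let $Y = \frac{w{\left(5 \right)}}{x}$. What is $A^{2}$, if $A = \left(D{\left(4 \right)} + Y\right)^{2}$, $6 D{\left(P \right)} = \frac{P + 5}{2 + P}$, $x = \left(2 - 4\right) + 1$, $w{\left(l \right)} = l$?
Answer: $\frac{130321}{256} \approx 509.07$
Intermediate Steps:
$x = -1$ ($x = -2 + 1 = -1$)
$D{\left(P \right)} = \frac{5 + P}{6 \left(2 + P\right)}$ ($D{\left(P \right)} = \frac{\left(P + 5\right) \frac{1}{2 + P}}{6} = \frac{\left(5 + P\right) \frac{1}{2 + P}}{6} = \frac{\frac{1}{2 + P} \left(5 + P\right)}{6} = \frac{5 + P}{6 \left(2 + P\right)}$)
$Y = -5$ ($Y = \frac{5}{-1} = 5 \left(-1\right) = -5$)
$A = \frac{361}{16}$ ($A = \left(\frac{5 + 4}{6 \left(2 + 4\right)} - 5\right)^{2} = \left(\frac{1}{6} \cdot \frac{1}{6} \cdot 9 - 5\right)^{2} = \left(\frac{1}{4} - 5\right)^{2} = \left(- \frac{19}{4}\right)^{2} = \frac{361}{16} \approx 22.563$)
$A^{2} = \left(\frac{361}{16}\right)^{2} = \frac{130321}{256}$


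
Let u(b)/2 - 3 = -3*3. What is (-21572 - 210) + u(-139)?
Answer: -21794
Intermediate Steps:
u(b) = -12 (u(b) = 6 + 2*(-3*3) = 6 + 2*(-9) = 6 - 18 = -12)
(-21572 - 210) + u(-139) = (-21572 - 210) - 12 = -21782 - 12 = -21794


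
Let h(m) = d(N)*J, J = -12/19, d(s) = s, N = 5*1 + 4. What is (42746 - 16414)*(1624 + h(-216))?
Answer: 809656336/19 ≈ 4.2614e+7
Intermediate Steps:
N = 9 (N = 5 + 4 = 9)
J = -12/19 (J = -12*1/19 = -12/19 ≈ -0.63158)
h(m) = -108/19 (h(m) = 9*(-12/19) = -108/19)
(42746 - 16414)*(1624 + h(-216)) = (42746 - 16414)*(1624 - 108/19) = 26332*(30748/19) = 809656336/19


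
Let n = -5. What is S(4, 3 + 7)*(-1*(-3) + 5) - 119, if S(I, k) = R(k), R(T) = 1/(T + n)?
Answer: -587/5 ≈ -117.40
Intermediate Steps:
R(T) = 1/(-5 + T) (R(T) = 1/(T - 5) = 1/(-5 + T))
S(I, k) = 1/(-5 + k)
S(4, 3 + 7)*(-1*(-3) + 5) - 119 = (-1*(-3) + 5)/(-5 + (3 + 7)) - 119 = (3 + 5)/(-5 + 10) - 119 = 8/5 - 119 = -587/5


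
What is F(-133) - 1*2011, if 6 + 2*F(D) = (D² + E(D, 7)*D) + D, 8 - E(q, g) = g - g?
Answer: 6232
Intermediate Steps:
E(q, g) = 8 (E(q, g) = 8 - (g - g) = 8 - 1*0 = 8 + 0 = 8)
F(D) = -3 + D²/2 + 9*D/2 (F(D) = -3 + ((D² + 8*D) + D)/2 = -3 + (D² + 9*D)/2 = -3 + (D²/2 + 9*D/2) = -3 + D²/2 + 9*D/2)
F(-133) - 1*2011 = (-3 + (½)*(-133)² + (9/2)*(-133)) - 1*2011 = (-3 + (½)*17689 - 1197/2) - 2011 = (-3 + 17689/2 - 1197/2) - 2011 = 8243 - 2011 = 6232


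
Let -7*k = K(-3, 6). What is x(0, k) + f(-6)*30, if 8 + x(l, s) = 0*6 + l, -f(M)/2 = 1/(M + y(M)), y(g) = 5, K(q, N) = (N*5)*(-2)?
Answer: 52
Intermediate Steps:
K(q, N) = -10*N (K(q, N) = (5*N)*(-2) = -10*N)
k = 60/7 (k = -(-10)*6/7 = -⅐*(-60) = 60/7 ≈ 8.5714)
f(M) = -2/(5 + M) (f(M) = -2/(M + 5) = -2/(5 + M))
x(l, s) = -8 + l (x(l, s) = -8 + (0*6 + l) = -8 + (0 + l) = -8 + l)
x(0, k) + f(-6)*30 = (-8 + 0) - 2/(5 - 6)*30 = -8 - 2/(-1)*30 = -8 - 2*(-1)*30 = -8 + 2*30 = -8 + 60 = 52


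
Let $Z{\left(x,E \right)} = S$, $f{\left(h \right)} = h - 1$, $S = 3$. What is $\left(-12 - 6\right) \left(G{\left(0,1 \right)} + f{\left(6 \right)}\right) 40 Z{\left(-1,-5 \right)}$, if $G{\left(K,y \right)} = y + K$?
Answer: $-12960$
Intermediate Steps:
$G{\left(K,y \right)} = K + y$
$f{\left(h \right)} = -1 + h$
$Z{\left(x,E \right)} = 3$
$\left(-12 - 6\right) \left(G{\left(0,1 \right)} + f{\left(6 \right)}\right) 40 Z{\left(-1,-5 \right)} = \left(-12 - 6\right) \left(\left(0 + 1\right) + \left(-1 + 6\right)\right) 40 \cdot 3 = - 18 \left(1 + 5\right) 40 \cdot 3 = \left(-18\right) 6 \cdot 40 \cdot 3 = \left(-108\right) 40 \cdot 3 = \left(-4320\right) 3 = -12960$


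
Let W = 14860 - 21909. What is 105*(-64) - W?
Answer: 329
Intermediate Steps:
W = -7049
105*(-64) - W = 105*(-64) - 1*(-7049) = -6720 + 7049 = 329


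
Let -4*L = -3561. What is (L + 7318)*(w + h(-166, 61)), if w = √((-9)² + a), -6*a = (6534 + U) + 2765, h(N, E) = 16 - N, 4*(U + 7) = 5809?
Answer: 2987803/2 + 32833*I*√246198/48 ≈ 1.4939e+6 + 3.394e+5*I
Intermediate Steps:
U = 5781/4 (U = -7 + (¼)*5809 = -7 + 5809/4 = 5781/4 ≈ 1445.3)
L = 3561/4 (L = -¼*(-3561) = 3561/4 ≈ 890.25)
a = -42977/24 (a = -((6534 + 5781/4) + 2765)/6 = -(31917/4 + 2765)/6 = -⅙*42977/4 = -42977/24 ≈ -1790.7)
w = I*√246198/12 (w = √((-9)² - 42977/24) = √(81 - 42977/24) = √(-41033/24) = I*√246198/12 ≈ 41.349*I)
(L + 7318)*(w + h(-166, 61)) = (3561/4 + 7318)*(I*√246198/12 + (16 - 1*(-166))) = 32833*(I*√246198/12 + (16 + 166))/4 = 32833*(I*√246198/12 + 182)/4 = 32833*(182 + I*√246198/12)/4 = 2987803/2 + 32833*I*√246198/48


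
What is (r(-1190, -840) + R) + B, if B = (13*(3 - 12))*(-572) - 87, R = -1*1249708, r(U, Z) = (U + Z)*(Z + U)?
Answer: 2938029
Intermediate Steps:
r(U, Z) = (U + Z)² (r(U, Z) = (U + Z)*(U + Z) = (U + Z)²)
R = -1249708
B = 66837 (B = (13*(-9))*(-572) - 87 = -117*(-572) - 87 = 66924 - 87 = 66837)
(r(-1190, -840) + R) + B = ((-1190 - 840)² - 1249708) + 66837 = ((-2030)² - 1249708) + 66837 = (4120900 - 1249708) + 66837 = 2871192 + 66837 = 2938029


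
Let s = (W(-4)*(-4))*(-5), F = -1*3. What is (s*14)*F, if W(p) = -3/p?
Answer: -630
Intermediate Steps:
F = -3
s = 15 (s = (-3/(-4)*(-4))*(-5) = (-3*(-¼)*(-4))*(-5) = ((¾)*(-4))*(-5) = -3*(-5) = 15)
(s*14)*F = (15*14)*(-3) = 210*(-3) = -630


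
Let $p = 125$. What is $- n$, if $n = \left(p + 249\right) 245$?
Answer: $-91630$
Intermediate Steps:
$n = 91630$ ($n = \left(125 + 249\right) 245 = 374 \cdot 245 = 91630$)
$- n = \left(-1\right) 91630 = -91630$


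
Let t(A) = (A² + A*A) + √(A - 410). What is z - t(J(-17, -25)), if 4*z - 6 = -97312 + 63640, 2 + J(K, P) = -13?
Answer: -17733/2 - 5*I*√17 ≈ -8866.5 - 20.616*I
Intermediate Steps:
J(K, P) = -15 (J(K, P) = -2 - 13 = -15)
z = -16833/2 (z = 3/2 + (-97312 + 63640)/4 = 3/2 + (¼)*(-33672) = 3/2 - 8418 = -16833/2 ≈ -8416.5)
t(A) = √(-410 + A) + 2*A² (t(A) = (A² + A²) + √(-410 + A) = 2*A² + √(-410 + A) = √(-410 + A) + 2*A²)
z - t(J(-17, -25)) = -16833/2 - (√(-410 - 15) + 2*(-15)²) = -16833/2 - (√(-425) + 2*225) = -16833/2 - (5*I*√17 + 450) = -16833/2 - (450 + 5*I*√17) = -16833/2 + (-450 - 5*I*√17) = -17733/2 - 5*I*√17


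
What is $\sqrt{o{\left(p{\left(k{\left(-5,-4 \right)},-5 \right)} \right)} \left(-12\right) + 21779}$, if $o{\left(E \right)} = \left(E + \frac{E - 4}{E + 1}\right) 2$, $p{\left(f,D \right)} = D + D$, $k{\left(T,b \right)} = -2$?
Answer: $\frac{11 \sqrt{1635}}{3} \approx 148.26$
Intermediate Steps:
$p{\left(f,D \right)} = 2 D$
$o{\left(E \right)} = 2 E + \frac{2 \left(-4 + E\right)}{1 + E}$ ($o{\left(E \right)} = \left(E + \frac{-4 + E}{1 + E}\right) 2 = 2 E + \frac{2 \left(-4 + E\right)}{1 + E}$)
$\sqrt{o{\left(p{\left(k{\left(-5,-4 \right)},-5 \right)} \right)} \left(-12\right) + 21779} = \sqrt{\frac{2 \left(-4 + \left(2 \left(-5\right)\right)^{2} + 2 \cdot 2 \left(-5\right)\right)}{1 + 2 \left(-5\right)} \left(-12\right) + 21779} = \sqrt{\frac{2 \left(-4 + \left(-10\right)^{2} + 2 \left(-10\right)\right)}{1 - 10} \left(-12\right) + 21779} = \sqrt{\frac{2 \left(-4 + 100 - 20\right)}{-9} \left(-12\right) + 21779} = \sqrt{2 \left(- \frac{1}{9}\right) 76 \left(-12\right) + 21779} = \sqrt{\left(- \frac{152}{9}\right) \left(-12\right) + 21779} = \sqrt{\frac{608}{3} + 21779} = \sqrt{\frac{65945}{3}} = \frac{11 \sqrt{1635}}{3}$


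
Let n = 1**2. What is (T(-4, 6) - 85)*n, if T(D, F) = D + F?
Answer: -83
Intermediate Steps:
n = 1
(T(-4, 6) - 85)*n = ((-4 + 6) - 85)*1 = (2 - 85)*1 = -83*1 = -83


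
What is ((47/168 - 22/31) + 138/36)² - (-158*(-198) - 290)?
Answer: -840344268791/27123264 ≈ -30982.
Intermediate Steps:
((47/168 - 22/31) + 138/36)² - (-158*(-198) - 290) = ((47*(1/168) - 22*1/31) + 138*(1/36))² - (31284 - 290) = ((47/168 - 22/31) + 23/6)² - 1*30994 = (-2239/5208 + 23/6)² - 30994 = (17725/5208)² - 30994 = 314175625/27123264 - 30994 = -840344268791/27123264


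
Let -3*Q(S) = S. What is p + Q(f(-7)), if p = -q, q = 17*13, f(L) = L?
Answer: -656/3 ≈ -218.67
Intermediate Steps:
q = 221
Q(S) = -S/3
p = -221 (p = -1*221 = -221)
p + Q(f(-7)) = -221 - 1/3*(-7) = -221 + 7/3 = -656/3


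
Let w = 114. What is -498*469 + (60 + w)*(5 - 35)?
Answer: -238782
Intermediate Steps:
-498*469 + (60 + w)*(5 - 35) = -498*469 + (60 + 114)*(5 - 35) = -233562 + 174*(-30) = -233562 - 5220 = -238782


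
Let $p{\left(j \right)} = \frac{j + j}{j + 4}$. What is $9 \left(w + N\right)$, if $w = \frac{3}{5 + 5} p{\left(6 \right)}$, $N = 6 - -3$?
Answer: $\frac{2106}{25} \approx 84.24$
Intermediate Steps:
$p{\left(j \right)} = \frac{2 j}{4 + j}$
$N = 9$ ($N = 6 + 3 = 9$)
$w = \frac{9}{25}$ ($w = \frac{3}{5 + 5} \cdot 2 \cdot 6 \frac{1}{4 + 6} = \frac{3}{10} \cdot 2 \cdot 6 \cdot \frac{1}{10} = 3 \cdot \frac{1}{10} \cdot 2 \cdot 6 \cdot \frac{1}{10} = \frac{3}{10} \cdot \frac{6}{5} = \frac{9}{25} \approx 0.36$)
$9 \left(w + N\right) = 9 \left(\frac{9}{25} + 9\right) = 9 \cdot \frac{234}{25} = \frac{2106}{25}$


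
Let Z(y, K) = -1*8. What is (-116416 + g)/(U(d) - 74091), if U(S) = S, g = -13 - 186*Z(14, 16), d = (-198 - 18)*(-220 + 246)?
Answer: 114941/79707 ≈ 1.4420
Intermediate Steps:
d = -5616 (d = -216*26 = -5616)
Z(y, K) = -8
g = 1475 (g = -13 - 186*(-8) = -13 + 1488 = 1475)
(-116416 + g)/(U(d) - 74091) = (-116416 + 1475)/(-5616 - 74091) = -114941/(-79707) = -114941*(-1/79707) = 114941/79707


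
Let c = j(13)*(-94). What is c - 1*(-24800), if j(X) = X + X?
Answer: 22356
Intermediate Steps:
j(X) = 2*X
c = -2444 (c = (2*13)*(-94) = 26*(-94) = -2444)
c - 1*(-24800) = -2444 - 1*(-24800) = -2444 + 24800 = 22356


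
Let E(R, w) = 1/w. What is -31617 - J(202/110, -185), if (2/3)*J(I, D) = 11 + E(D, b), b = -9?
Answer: -94900/3 ≈ -31633.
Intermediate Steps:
J(I, D) = 49/3 (J(I, D) = 3*(11 + 1/(-9))/2 = 3*(11 - ⅑)/2 = (3/2)*(98/9) = 49/3)
-31617 - J(202/110, -185) = -31617 - 1*49/3 = -31617 - 49/3 = -94900/3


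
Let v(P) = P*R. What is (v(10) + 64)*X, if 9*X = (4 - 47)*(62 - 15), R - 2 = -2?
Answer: -129344/9 ≈ -14372.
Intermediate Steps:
R = 0 (R = 2 - 2 = 0)
v(P) = 0 (v(P) = P*0 = 0)
X = -2021/9 (X = ((4 - 47)*(62 - 15))/9 = (-43*47)/9 = (1/9)*(-2021) = -2021/9 ≈ -224.56)
(v(10) + 64)*X = (0 + 64)*(-2021/9) = 64*(-2021/9) = -129344/9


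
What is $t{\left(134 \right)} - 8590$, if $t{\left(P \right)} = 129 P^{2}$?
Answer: $2307734$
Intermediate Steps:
$t{\left(134 \right)} - 8590 = 129 \cdot 134^{2} - 8590 = 129 \cdot 17956 - 8590 = 2316324 - 8590 = 2307734$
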